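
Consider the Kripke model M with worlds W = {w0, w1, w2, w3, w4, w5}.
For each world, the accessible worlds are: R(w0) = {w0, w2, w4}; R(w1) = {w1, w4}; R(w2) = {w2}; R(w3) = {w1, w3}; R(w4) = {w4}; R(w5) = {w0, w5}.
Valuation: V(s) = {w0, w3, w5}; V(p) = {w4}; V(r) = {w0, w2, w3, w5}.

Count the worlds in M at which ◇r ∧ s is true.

Recall that ◇ψ holds at a world iff ψ holds at some accessible world.
Let φ = ◇r ∧ s. Evaluate φ at each world:
  w0 (successors {w0, w2, w4}): φ is true.
  w1 (successors {w1, w4}): φ is false.
  w2 (successors {w2}): φ is false.
  w3 (successors {w1, w3}): φ is true.
  w4 (successors {w4}): φ is false.
  w5 (successors {w0, w5}): φ is true.
For instance, at w4:
  At w4: ◇r is false, s is false, so ◇r ∧ s is false.
    At w4: ◇r requires r at some successor in {w4}.
      At w4: r is false.
    So ◇r is false at w4.
Satisfying worlds: {w0, w3, w5}

3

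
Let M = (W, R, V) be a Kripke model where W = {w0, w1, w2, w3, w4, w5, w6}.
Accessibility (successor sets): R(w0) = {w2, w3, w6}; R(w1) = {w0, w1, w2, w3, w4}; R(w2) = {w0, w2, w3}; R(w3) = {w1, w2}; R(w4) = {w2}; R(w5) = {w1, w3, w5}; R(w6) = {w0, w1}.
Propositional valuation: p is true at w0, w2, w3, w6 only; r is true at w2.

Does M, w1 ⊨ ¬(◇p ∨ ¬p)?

No

At w1: ◇p ∨ ¬p is true, so ¬(◇p ∨ ¬p) is false.
  At w1: ◇p is true, ¬p is true, so ◇p ∨ ¬p is true.
    At w1: ◇p requires p at some successor in {w0, w1, w2, w3, w4}.
      p holds at w0, so ◇p is true at w1.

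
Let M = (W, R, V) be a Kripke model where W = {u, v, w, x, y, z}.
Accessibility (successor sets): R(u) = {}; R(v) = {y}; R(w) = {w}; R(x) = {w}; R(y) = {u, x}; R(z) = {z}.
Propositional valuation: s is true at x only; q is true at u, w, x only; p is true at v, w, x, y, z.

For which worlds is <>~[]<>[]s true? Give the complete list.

Recall that []ψ holds at a world iff ψ holds at every accessible world, and <>ψ holds iff ψ holds at some accessible world.
Let φ = <>~[]<>[]s. Evaluate φ at each world:
  u (successors ∅): φ is false.
  v (successors {y}): φ is true.
  w (successors {w}): φ is true.
  x (successors {w}): φ is true.
  y (successors {u, x}): φ is true.
  z (successors {z}): φ is true.
For instance, at w:
  At w: <>~[]<>[]s requires ~[]<>[]s at some successor in {w}.
    ~[]<>[]s holds at w, so <>~[]<>[]s is true at w.
      At w: []<>[]s is false, so ~[]<>[]s is true.
Satisfying worlds: {v, w, x, y, z}

v, w, x, y, z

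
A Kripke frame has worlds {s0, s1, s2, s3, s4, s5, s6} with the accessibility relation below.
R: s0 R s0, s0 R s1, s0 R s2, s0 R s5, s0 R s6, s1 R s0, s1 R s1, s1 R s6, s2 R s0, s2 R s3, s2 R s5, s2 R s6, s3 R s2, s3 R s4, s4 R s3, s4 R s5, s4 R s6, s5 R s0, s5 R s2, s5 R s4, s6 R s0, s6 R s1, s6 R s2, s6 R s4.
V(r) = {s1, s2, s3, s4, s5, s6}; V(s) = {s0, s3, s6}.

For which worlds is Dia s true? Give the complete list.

Let φ = Dia s. Evaluate φ at each world:
  s0 (successors {s0, s1, s2, s5, s6}): φ is true.
  s1 (successors {s0, s1, s6}): φ is true.
  s2 (successors {s0, s3, s5, s6}): φ is true.
  s3 (successors {s2, s4}): φ is false.
  s4 (successors {s3, s5, s6}): φ is true.
  s5 (successors {s0, s2, s4}): φ is true.
  s6 (successors {s0, s1, s2, s4}): φ is true.
For instance, at s6:
  At s6: Dia s requires s at some successor in {s0, s1, s2, s4}.
    s holds at s0, so Dia s is true at s6.
Satisfying worlds: {s0, s1, s2, s4, s5, s6}

s0, s1, s2, s4, s5, s6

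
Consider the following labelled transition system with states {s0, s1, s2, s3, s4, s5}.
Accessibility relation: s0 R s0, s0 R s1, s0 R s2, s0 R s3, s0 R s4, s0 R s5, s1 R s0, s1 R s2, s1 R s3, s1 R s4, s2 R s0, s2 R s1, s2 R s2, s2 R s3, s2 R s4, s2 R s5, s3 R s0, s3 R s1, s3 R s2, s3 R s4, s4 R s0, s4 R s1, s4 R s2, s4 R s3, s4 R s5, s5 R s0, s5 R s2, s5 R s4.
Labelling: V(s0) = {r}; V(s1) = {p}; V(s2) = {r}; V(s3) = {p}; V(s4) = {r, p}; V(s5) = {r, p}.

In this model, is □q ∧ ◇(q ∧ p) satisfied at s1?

No

At s1: □q is false, ◇(q ∧ p) is false, so □q ∧ ◇(q ∧ p) is false.
  At s1: □q requires q at every successor {s0, s2, s3, s4}.
    q fails at s0, so □q is false at s1.
  At s1: ◇(q ∧ p) requires q ∧ p at some successor in {s0, s2, s3, s4}.
    At s0: q ∧ p is false.
    At s2: q ∧ p is false.
    At s3: q ∧ p is false.
    At s4: q ∧ p is false.
  So ◇(q ∧ p) is false at s1.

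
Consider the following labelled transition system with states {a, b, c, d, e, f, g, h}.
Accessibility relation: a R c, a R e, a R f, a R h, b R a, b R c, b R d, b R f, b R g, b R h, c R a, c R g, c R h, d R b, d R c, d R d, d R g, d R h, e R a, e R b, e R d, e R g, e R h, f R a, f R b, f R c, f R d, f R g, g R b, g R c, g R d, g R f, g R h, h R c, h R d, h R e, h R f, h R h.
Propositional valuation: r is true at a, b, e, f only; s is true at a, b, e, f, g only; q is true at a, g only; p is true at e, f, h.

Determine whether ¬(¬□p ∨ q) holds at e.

No

Recall that □ψ holds at a world iff ψ holds at every accessible world, and ◇ψ holds iff ψ holds at some accessible world.
At e: ¬□p ∨ q is true, so ¬(¬□p ∨ q) is false.
  At e: ¬□p is true, q is false, so ¬□p ∨ q is true.
    At e: □p is false, so ¬□p is true.
      At e: □p requires p at every successor {a, b, d, g, h}.
        p fails at a, so □p is false at e.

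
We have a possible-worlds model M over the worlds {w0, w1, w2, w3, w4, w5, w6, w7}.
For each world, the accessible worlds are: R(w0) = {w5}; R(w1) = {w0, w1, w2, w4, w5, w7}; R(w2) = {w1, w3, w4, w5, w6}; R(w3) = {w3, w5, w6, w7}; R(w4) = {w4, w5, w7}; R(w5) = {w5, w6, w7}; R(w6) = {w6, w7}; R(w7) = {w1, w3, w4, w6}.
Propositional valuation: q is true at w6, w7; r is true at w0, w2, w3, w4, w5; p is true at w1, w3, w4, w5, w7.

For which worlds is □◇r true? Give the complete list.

Let φ = □◇r. Evaluate φ at each world:
  w0 (successors {w5}): φ is true.
  w1 (successors {w0, w1, w2, w4, w5, w7}): φ is true.
  w2 (successors {w1, w3, w4, w5, w6}): φ is false.
  w3 (successors {w3, w5, w6, w7}): φ is false.
  w4 (successors {w4, w5, w7}): φ is true.
  w5 (successors {w5, w6, w7}): φ is false.
  w6 (successors {w6, w7}): φ is false.
  w7 (successors {w1, w3, w4, w6}): φ is false.
For instance, at w6:
  At w6: □◇r requires ◇r at every successor {w6, w7}.
    ◇r fails at w6, so □◇r is false at w6.
      At w6: ◇r requires r at some successor in {w6, w7}.
        At w6: r is false.
        At w7: r is false.
      So ◇r is false at w6.
Satisfying worlds: {w0, w1, w4}

w0, w1, w4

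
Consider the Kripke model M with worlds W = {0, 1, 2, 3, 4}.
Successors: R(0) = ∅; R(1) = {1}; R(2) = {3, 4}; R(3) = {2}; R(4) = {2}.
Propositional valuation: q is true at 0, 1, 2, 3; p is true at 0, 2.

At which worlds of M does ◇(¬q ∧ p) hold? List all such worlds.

none

Let φ = ◇(¬q ∧ p). Evaluate φ at each world:
  0 (successors ∅): φ is false.
  1 (successors {1}): φ is false.
  2 (successors {3, 4}): φ is false.
  3 (successors {2}): φ is false.
  4 (successors {2}): φ is false.
For instance, at 3:
  At 3: ◇(¬q ∧ p) requires ¬q ∧ p at some successor in {2}.
    At 2: ¬q ∧ p is false.
  So ◇(¬q ∧ p) is false at 3.
Satisfying worlds: none.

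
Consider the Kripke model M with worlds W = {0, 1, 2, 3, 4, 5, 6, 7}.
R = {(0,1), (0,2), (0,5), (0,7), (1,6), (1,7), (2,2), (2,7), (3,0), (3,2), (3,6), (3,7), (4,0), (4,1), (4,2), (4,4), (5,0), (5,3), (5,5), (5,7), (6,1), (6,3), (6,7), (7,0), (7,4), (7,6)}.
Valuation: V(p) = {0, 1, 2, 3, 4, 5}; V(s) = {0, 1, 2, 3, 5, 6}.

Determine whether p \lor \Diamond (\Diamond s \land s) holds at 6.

Yes

Recall that \Diamond ψ holds at a world iff ψ holds at some accessible world.
At 6: p is false, \Diamond (\Diamond s \land s) is true, so p \lor \Diamond (\Diamond s \land s) is true.
  At 6: \Diamond (\Diamond s \land s) requires \Diamond s \land s at some successor in {1, 3, 7}.
    \Diamond s \land s holds at 1, so \Diamond (\Diamond s \land s) is true at 6.
      At 1: \Diamond s is true, s is true, so \Diamond s \land s is true.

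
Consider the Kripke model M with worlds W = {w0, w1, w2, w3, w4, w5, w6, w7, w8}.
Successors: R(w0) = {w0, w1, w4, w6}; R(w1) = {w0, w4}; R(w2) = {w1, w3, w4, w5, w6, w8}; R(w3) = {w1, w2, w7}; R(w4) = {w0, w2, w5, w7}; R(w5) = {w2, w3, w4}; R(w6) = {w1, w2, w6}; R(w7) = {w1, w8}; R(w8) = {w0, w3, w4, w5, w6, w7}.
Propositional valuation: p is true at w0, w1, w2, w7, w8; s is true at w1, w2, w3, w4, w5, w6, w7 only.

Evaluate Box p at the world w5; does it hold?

No

At w5: Box p requires p at every successor {w2, w3, w4}.
  p fails at w3, so Box p is false at w5.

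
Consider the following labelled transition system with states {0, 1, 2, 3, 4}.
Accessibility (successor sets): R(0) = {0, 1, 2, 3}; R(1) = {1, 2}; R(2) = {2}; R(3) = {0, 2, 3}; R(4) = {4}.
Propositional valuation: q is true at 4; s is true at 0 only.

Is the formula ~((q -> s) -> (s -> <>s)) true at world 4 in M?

No

At 4: (q -> s) -> (s -> <>s) is true, so ~((q -> s) -> (s -> <>s)) is false.
  At 4: q -> s is false, s -> <>s is true, so (q -> s) -> (s -> <>s) is true.
    At 4: s is false, <>s is false, so s -> <>s is true.
      At 4: <>s requires s at some successor in {4}.
        At 4: s is false.
      So <>s is false at 4.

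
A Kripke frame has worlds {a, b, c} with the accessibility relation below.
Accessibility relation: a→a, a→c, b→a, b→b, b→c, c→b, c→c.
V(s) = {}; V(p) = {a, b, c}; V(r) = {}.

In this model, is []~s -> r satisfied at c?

At c: []~s is true, r is false, so []~s -> r is false.
  At c: []~s requires ~s at every successor {b, c}.
    At b: ~s is true.
    At c: ~s is true.
  So []~s is true at c.

No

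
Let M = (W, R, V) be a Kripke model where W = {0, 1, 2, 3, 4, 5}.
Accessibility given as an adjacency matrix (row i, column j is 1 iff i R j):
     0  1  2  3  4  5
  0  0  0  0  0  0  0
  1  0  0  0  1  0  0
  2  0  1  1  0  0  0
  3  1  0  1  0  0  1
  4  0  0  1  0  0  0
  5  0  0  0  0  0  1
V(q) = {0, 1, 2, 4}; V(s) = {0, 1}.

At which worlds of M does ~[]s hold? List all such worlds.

1, 2, 3, 4, 5

Recall that []ψ holds at a world iff ψ holds at every accessible world, and <>ψ holds iff ψ holds at some accessible world.
Let φ = ~[]s. Evaluate φ at each world:
  0 (successors ∅): φ is false.
  1 (successors {3}): φ is true.
  2 (successors {1, 2}): φ is true.
  3 (successors {0, 2, 5}): φ is true.
  4 (successors {2}): φ is true.
  5 (successors {5}): φ is true.
For instance, at 4:
  At 4: []s is false, so ~[]s is true.
    At 4: []s requires s at every successor {2}.
      s fails at 2, so []s is false at 4.
Satisfying worlds: {1, 2, 3, 4, 5}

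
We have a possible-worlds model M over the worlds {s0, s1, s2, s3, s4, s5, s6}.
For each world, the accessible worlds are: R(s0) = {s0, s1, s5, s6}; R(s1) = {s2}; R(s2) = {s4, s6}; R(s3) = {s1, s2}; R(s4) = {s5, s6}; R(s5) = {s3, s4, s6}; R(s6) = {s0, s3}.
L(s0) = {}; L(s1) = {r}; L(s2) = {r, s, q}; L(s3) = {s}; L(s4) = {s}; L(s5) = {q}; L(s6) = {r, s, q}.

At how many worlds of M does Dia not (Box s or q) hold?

4

Let φ = Dia not (Box s or q). Evaluate φ at each world:
  s0 (successors {s0, s1, s5, s6}): φ is true.
  s1 (successors {s2}): φ is false.
  s2 (successors {s4, s6}): φ is true.
  s3 (successors {s1, s2}): φ is false.
  s4 (successors {s5, s6}): φ is false.
  s5 (successors {s3, s4, s6}): φ is true.
  s6 (successors {s0, s3}): φ is true.
For instance, at s4:
  At s4: Dia not (Box s or q) requires not (Box s or q) at some successor in {s5, s6}.
    At s5: not (Box s or q) is false.
    At s6: not (Box s or q) is false.
  So Dia not (Box s or q) is false at s4.
Satisfying worlds: {s0, s2, s5, s6}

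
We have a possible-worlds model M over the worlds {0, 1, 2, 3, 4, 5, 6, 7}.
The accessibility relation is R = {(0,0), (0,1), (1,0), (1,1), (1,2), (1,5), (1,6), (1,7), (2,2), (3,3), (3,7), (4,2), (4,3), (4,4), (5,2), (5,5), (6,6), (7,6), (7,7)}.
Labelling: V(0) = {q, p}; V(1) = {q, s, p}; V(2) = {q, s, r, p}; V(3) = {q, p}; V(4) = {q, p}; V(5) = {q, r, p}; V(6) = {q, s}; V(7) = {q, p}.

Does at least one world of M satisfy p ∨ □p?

Recall that □ψ holds at a world iff ψ holds at every accessible world, and ◇ψ holds iff ψ holds at some accessible world.
Let φ = p ∨ □p. Evaluate φ at each world:
  0 (successors {0, 1}): φ is true.
  1 (successors {0, 1, 2, 5, 6, 7}): φ is true.
  2 (successors {2}): φ is true.
  3 (successors {3, 7}): φ is true.
  4 (successors {2, 3, 4}): φ is true.
  5 (successors {2, 5}): φ is true.
  6 (successors {6}): φ is false.
  7 (successors {6, 7}): φ is true.
Detail at 0 (witness):
  At 0: p is true, □p is true, so p ∨ □p is true.
    At 0: □p requires p at every successor {0, 1}.
      At 0: p is true.
      At 1: p is true.
    So □p is true at 0.

Yes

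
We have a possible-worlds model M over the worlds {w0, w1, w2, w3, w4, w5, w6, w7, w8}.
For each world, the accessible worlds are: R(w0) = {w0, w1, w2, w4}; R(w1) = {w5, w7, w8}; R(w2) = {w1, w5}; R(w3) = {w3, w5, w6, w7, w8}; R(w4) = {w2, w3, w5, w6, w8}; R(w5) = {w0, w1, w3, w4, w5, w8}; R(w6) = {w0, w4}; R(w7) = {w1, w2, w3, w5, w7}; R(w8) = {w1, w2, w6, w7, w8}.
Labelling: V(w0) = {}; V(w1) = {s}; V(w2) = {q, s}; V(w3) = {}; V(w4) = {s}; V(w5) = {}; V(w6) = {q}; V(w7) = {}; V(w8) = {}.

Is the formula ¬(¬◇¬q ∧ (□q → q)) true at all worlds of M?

Yes

Let φ = ¬(¬◇¬q ∧ (□q → q)). Evaluate φ at each world:
  w0 (successors {w0, w1, w2, w4}): φ is true.
  w1 (successors {w5, w7, w8}): φ is true.
  w2 (successors {w1, w5}): φ is true.
  w3 (successors {w3, w5, w6, w7, w8}): φ is true.
  w4 (successors {w2, w3, w5, w6, w8}): φ is true.
  w5 (successors {w0, w1, w3, w4, w5, w8}): φ is true.
  w6 (successors {w0, w4}): φ is true.
  w7 (successors {w1, w2, w3, w5, w7}): φ is true.
  w8 (successors {w1, w2, w6, w7, w8}): φ is true.
For instance, at w7:
  At w7: ¬◇¬q ∧ (□q → q) is false, so ¬(¬◇¬q ∧ (□q → q)) is true.
    At w7: ¬◇¬q is false, □q → q is true, so ¬◇¬q ∧ (□q → q) is false.
      At w7: ◇¬q is true, so ¬◇¬q is false.
      At w7: □q is false, q is false, so □q → q is true.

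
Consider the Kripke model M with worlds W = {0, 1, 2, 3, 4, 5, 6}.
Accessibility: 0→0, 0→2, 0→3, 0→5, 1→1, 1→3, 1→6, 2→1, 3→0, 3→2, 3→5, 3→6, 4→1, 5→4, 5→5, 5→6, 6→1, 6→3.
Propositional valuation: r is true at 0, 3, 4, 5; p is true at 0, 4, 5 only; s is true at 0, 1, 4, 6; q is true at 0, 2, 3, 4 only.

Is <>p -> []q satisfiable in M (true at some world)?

Yes

Let φ = <>p -> []q. Evaluate φ at each world:
  0 (successors {0, 2, 3, 5}): φ is false.
  1 (successors {1, 3, 6}): φ is true.
  2 (successors {1}): φ is true.
  3 (successors {0, 2, 5, 6}): φ is false.
  4 (successors {1}): φ is true.
  5 (successors {4, 5, 6}): φ is false.
  6 (successors {1, 3}): φ is true.
Detail at 1 (witness):
  At 1: <>p is false, []q is false, so <>p -> []q is true.
    At 1: <>p requires p at some successor in {1, 3, 6}.
      At 1: p is false.
      At 3: p is false.
      At 6: p is false.
    So <>p is false at 1.
    At 1: []q requires q at every successor {1, 3, 6}.
      q fails at 1, so []q is false at 1.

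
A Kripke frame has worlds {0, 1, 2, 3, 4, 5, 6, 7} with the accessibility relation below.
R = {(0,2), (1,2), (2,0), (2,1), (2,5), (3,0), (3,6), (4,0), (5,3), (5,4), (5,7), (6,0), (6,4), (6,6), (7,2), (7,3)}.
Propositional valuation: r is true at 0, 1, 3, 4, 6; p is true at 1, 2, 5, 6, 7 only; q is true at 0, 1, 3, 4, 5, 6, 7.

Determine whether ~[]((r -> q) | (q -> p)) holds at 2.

No

At 2: []((r -> q) | (q -> p)) is true, so ~[]((r -> q) | (q -> p)) is false.
  At 2: []((r -> q) | (q -> p)) requires (r -> q) | (q -> p) at every successor {0, 1, 5}.
    At 0: (r -> q) | (q -> p) is true.
    At 1: (r -> q) | (q -> p) is true.
    At 5: (r -> q) | (q -> p) is true.
  So []((r -> q) | (q -> p)) is true at 2.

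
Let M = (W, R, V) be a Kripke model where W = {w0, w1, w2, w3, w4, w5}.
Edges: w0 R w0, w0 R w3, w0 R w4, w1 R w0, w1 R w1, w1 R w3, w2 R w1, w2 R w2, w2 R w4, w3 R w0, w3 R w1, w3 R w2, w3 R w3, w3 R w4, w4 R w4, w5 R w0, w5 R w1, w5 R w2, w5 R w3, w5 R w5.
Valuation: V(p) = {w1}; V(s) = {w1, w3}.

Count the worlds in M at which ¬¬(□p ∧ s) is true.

Let φ = ¬¬(□p ∧ s). Evaluate φ at each world:
  w0 (successors {w0, w3, w4}): φ is false.
  w1 (successors {w0, w1, w3}): φ is false.
  w2 (successors {w1, w2, w4}): φ is false.
  w3 (successors {w0, w1, w2, w3, w4}): φ is false.
  w4 (successors {w4}): φ is false.
  w5 (successors {w0, w1, w2, w3, w5}): φ is false.
For instance, at w5:
  At w5: ¬(□p ∧ s) is true, so ¬¬(□p ∧ s) is false.
    At w5: □p ∧ s is false, so ¬(□p ∧ s) is true.
      At w5: □p is false, s is false, so □p ∧ s is false.
Satisfying worlds: none.

0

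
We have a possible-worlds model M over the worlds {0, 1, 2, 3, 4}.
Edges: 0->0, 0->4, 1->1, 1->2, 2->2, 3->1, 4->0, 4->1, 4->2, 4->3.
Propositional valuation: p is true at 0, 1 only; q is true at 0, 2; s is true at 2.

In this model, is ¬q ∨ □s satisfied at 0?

Recall that □ψ holds at a world iff ψ holds at every accessible world, and ◇ψ holds iff ψ holds at some accessible world.
At 0: ¬q is false, □s is false, so ¬q ∨ □s is false.
  At 0: □s requires s at every successor {0, 4}.
    s fails at 0, so □s is false at 0.

No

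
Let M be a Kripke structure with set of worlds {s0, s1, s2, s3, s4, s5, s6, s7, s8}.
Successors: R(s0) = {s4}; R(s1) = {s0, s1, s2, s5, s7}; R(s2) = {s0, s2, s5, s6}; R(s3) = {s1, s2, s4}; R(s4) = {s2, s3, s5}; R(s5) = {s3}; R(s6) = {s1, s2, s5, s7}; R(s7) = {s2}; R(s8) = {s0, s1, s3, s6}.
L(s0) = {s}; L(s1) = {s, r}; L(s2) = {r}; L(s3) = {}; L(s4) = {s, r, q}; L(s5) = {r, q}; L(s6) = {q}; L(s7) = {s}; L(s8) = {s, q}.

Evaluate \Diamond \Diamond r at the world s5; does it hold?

Yes

At s5: \Diamond \Diamond r requires \Diamond r at some successor in {s3}.
  \Diamond r holds at s3, so \Diamond \Diamond r is true at s5.
    At s3: \Diamond r requires r at some successor in {s1, s2, s4}.
      r holds at s1, so \Diamond r is true at s3.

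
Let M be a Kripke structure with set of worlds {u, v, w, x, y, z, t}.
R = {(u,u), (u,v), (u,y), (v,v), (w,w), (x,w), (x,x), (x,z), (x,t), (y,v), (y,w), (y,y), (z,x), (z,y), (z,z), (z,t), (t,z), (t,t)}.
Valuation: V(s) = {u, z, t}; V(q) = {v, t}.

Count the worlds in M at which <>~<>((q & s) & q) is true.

Let φ = <>~<>((q & s) & q). Evaluate φ at each world:
  u (successors {u, v, y}): φ is true.
  v (successors {v}): φ is true.
  w (successors {w}): φ is true.
  x (successors {w, x, z, t}): φ is true.
  y (successors {v, w, y}): φ is true.
  z (successors {x, y, z, t}): φ is true.
  t (successors {z, t}): φ is false.
For instance, at x:
  At x: <>~<>((q & s) & q) requires ~<>((q & s) & q) at some successor in {w, x, z, t}.
    ~<>((q & s) & q) holds at w, so <>~<>((q & s) & q) is true at x.
      At w: <>((q & s) & q) is false, so ~<>((q & s) & q) is true.
Satisfying worlds: {u, v, w, x, y, z}

6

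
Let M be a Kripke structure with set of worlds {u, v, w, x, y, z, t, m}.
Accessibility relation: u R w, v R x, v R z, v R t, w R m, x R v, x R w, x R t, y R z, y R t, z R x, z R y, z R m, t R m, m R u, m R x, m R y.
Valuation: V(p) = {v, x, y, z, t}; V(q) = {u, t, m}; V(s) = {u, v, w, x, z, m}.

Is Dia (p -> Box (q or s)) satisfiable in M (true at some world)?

Yes

Let φ = Dia (p -> Box (q or s)). Evaluate φ at each world:
  u (successors {w}): φ is true.
  v (successors {x, z, t}): φ is true.
  w (successors {m}): φ is true.
  x (successors {v, w, t}): φ is true.
  y (successors {z, t}): φ is true.
  z (successors {x, y, m}): φ is true.
  t (successors {m}): φ is true.
  m (successors {u, x, y}): φ is true.
Detail at u (witness):
  At u: Dia (p -> Box (q or s)) requires p -> Box (q or s) at some successor in {w}.
    p -> Box (q or s) holds at w, so Dia (p -> Box (q or s)) is true at u.
      At w: p is false, Box (q or s) is true, so p -> Box (q or s) is true.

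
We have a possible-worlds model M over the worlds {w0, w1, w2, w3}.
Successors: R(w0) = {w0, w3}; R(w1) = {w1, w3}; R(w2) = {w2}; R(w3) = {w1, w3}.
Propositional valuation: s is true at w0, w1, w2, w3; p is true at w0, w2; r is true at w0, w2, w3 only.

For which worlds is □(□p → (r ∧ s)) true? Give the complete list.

Recall that □ψ holds at a world iff ψ holds at every accessible world, and ◇ψ holds iff ψ holds at some accessible world.
Let φ = □(□p → (r ∧ s)). Evaluate φ at each world:
  w0 (successors {w0, w3}): φ is true.
  w1 (successors {w1, w3}): φ is true.
  w2 (successors {w2}): φ is true.
  w3 (successors {w1, w3}): φ is true.
For instance, at w3:
  At w3: □(□p → (r ∧ s)) requires □p → (r ∧ s) at every successor {w1, w3}.
      At w1: □p is false, r ∧ s is false, so □p → (r ∧ s) is true.
      At w3: □p is false, r ∧ s is true, so □p → (r ∧ s) is true.
  So □(□p → (r ∧ s)) is true at w3.
Satisfying worlds: {w0, w1, w2, w3}

w0, w1, w2, w3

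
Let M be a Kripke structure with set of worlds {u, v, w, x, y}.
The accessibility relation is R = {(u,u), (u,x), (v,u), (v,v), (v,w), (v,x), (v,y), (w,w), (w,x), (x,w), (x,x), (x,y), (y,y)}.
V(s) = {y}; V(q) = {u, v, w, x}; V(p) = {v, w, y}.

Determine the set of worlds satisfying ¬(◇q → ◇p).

u

Let φ = ¬(◇q → ◇p). Evaluate φ at each world:
  u (successors {u, x}): φ is true.
  v (successors {u, v, w, x, y}): φ is false.
  w (successors {w, x}): φ is false.
  x (successors {w, x, y}): φ is false.
  y (successors {y}): φ is false.
For instance, at u:
  At u: ◇q → ◇p is false, so ¬(◇q → ◇p) is true.
    At u: ◇q is true, ◇p is false, so ◇q → ◇p is false.
      At u: ◇q requires q at some successor in {u, x}.
        q holds at u, so ◇q is true at u.
      At u: ◇p requires p at some successor in {u, x}.
        At u: p is false.
        At x: p is false.
      So ◇p is false at u.
Satisfying worlds: {u}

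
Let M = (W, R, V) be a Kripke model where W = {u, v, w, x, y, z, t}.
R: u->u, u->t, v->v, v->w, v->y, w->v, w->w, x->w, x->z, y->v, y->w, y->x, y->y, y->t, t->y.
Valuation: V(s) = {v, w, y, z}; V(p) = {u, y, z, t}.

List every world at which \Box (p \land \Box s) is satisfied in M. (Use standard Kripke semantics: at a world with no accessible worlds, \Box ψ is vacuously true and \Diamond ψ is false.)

Let φ = \Box (p \land \Box s). Evaluate φ at each world:
  u (successors {u, t}): φ is false.
  v (successors {v, w, y}): φ is false.
  w (successors {v, w}): φ is false.
  x (successors {w, z}): φ is false.
  y (successors {v, w, x, y, t}): φ is false.
  z (successors ∅): φ is true.
  t (successors {y}): φ is false.
For instance, at v:
  At v: \Box (p \land \Box s) requires p \land \Box s at every successor {v, w, y}.
    p \land \Box s fails at v, so \Box (p \land \Box s) is false at v.
      At v: p is false, \Box s is true, so p \land \Box s is false.
Satisfying worlds: {z}

z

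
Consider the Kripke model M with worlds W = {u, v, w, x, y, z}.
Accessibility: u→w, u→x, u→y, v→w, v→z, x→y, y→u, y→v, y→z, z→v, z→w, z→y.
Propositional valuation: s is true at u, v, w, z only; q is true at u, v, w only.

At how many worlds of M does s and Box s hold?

Recall that Box ψ holds at a world iff ψ holds at every accessible world, and Dia ψ holds iff ψ holds at some accessible world.
Let φ = s and Box s. Evaluate φ at each world:
  u (successors {w, x, y}): φ is false.
  v (successors {w, z}): φ is true.
  w (successors ∅): φ is true.
  x (successors {y}): φ is false.
  y (successors {u, v, z}): φ is false.
  z (successors {v, w, y}): φ is false.
For instance, at u:
  At u: s is true, Box s is false, so s and Box s is false.
    At u: Box s requires s at every successor {w, x, y}.
      s fails at x, so Box s is false at u.
Satisfying worlds: {v, w}

2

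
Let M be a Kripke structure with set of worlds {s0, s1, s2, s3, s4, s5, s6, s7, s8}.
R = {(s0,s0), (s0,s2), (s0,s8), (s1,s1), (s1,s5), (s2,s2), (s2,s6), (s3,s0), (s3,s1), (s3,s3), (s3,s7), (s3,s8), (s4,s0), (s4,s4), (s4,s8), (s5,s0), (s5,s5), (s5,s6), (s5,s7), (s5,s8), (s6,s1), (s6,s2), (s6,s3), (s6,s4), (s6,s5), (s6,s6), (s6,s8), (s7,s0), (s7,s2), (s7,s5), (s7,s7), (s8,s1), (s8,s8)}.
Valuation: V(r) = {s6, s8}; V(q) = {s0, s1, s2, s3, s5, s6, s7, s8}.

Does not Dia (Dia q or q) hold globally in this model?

Recall that Dia ψ holds at a world iff ψ holds at some accessible world.
Let φ = not Dia (Dia q or q). Evaluate φ at each world:
  s0 (successors {s0, s2, s8}): φ is false.
  s1 (successors {s1, s5}): φ is false.
  s2 (successors {s2, s6}): φ is false.
  s3 (successors {s0, s1, s3, s7, s8}): φ is false.
  s4 (successors {s0, s4, s8}): φ is false.
  s5 (successors {s0, s5, s6, s7, s8}): φ is false.
  s6 (successors {s1, s2, s3, s4, s5, s6, s8}): φ is false.
  s7 (successors {s0, s2, s5, s7}): φ is false.
  s8 (successors {s1, s8}): φ is false.
Detail at s0 (counterexample):
  At s0: Dia (Dia q or q) is true, so not Dia (Dia q or q) is false.
    At s0: Dia (Dia q or q) requires Dia q or q at some successor in {s0, s2, s8}.
      Dia q or q holds at s0, so Dia (Dia q or q) is true at s0.

No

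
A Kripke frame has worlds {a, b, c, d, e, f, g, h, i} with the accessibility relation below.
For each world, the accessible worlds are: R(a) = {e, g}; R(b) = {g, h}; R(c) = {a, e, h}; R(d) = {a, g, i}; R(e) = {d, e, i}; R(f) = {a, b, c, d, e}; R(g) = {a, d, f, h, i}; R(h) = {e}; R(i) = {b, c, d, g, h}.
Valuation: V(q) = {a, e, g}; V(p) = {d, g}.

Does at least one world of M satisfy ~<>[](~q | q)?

No

Let φ = ~<>[](~q | q). Evaluate φ at each world:
  a (successors {e, g}): φ is false.
  b (successors {g, h}): φ is false.
  c (successors {a, e, h}): φ is false.
  d (successors {a, g, i}): φ is false.
  e (successors {d, e, i}): φ is false.
  f (successors {a, b, c, d, e}): φ is false.
  g (successors {a, d, f, h, i}): φ is false.
  h (successors {e}): φ is false.
  i (successors {b, c, d, g, h}): φ is false.
For instance, at c:
  At c: <>[](~q | q) is true, so ~<>[](~q | q) is false.
    At c: <>[](~q | q) requires [](~q | q) at some successor in {a, e, h}.
      [](~q | q) holds at a, so <>[](~q | q) is true at c.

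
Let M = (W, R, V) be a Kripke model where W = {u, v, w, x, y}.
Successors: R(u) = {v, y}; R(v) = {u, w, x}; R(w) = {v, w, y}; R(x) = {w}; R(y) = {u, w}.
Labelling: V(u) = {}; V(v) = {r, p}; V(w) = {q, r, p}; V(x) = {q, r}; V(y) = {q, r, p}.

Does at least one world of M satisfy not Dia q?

Let φ = not Dia q. Evaluate φ at each world:
  u (successors {v, y}): φ is false.
  v (successors {u, w, x}): φ is false.
  w (successors {v, w, y}): φ is false.
  x (successors {w}): φ is false.
  y (successors {u, w}): φ is false.
For instance, at y:
  At y: Dia q is true, so not Dia q is false.
    At y: Dia q requires q at some successor in {u, w}.
      q holds at w, so Dia q is true at y.

No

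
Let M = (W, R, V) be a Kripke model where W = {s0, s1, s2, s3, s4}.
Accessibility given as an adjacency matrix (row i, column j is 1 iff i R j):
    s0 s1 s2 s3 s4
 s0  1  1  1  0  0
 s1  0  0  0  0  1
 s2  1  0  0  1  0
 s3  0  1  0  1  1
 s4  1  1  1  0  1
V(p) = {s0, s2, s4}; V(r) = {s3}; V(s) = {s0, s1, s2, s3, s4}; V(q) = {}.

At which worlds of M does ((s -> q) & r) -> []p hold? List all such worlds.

s0, s1, s2, s3, s4

Recall that []ψ holds at a world iff ψ holds at every accessible world, and <>ψ holds iff ψ holds at some accessible world.
Let φ = ((s -> q) & r) -> []p. Evaluate φ at each world:
  s0 (successors {s0, s1, s2}): φ is true.
  s1 (successors {s4}): φ is true.
  s2 (successors {s0, s3}): φ is true.
  s3 (successors {s1, s3, s4}): φ is true.
  s4 (successors {s0, s1, s2, s4}): φ is true.
For instance, at s1:
  At s1: (s -> q) & r is false, []p is true, so ((s -> q) & r) -> []p is true.
    At s1: []p requires p at every successor {s4}.
      At s4: p is true.
    So []p is true at s1.
Satisfying worlds: {s0, s1, s2, s3, s4}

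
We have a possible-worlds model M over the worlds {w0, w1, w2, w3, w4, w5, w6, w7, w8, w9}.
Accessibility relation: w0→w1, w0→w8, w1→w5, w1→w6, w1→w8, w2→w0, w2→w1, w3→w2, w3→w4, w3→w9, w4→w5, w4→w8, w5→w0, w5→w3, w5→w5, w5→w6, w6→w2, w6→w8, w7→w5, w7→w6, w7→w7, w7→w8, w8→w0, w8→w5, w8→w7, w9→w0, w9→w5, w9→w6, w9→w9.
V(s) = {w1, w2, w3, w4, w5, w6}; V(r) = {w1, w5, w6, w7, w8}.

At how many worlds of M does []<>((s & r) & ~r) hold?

Let φ = []<>((s & r) & ~r). Evaluate φ at each world:
  w0 (successors {w1, w8}): φ is false.
  w1 (successors {w5, w6, w8}): φ is false.
  w2 (successors {w0, w1}): φ is false.
  w3 (successors {w2, w4, w9}): φ is false.
  w4 (successors {w5, w8}): φ is false.
  w5 (successors {w0, w3, w5, w6}): φ is false.
  w6 (successors {w2, w8}): φ is false.
  w7 (successors {w5, w6, w7, w8}): φ is false.
  w8 (successors {w0, w5, w7}): φ is false.
  w9 (successors {w0, w5, w6, w9}): φ is false.
For instance, at w4:
  At w4: []<>((s & r) & ~r) requires <>((s & r) & ~r) at every successor {w5, w8}.
    <>((s & r) & ~r) fails at w5, so []<>((s & r) & ~r) is false at w4.
      At w5: <>((s & r) & ~r) requires (s & r) & ~r at some successor in {w0, w3, w5, w6}.
        At w0: (s & r) & ~r is false.
        At w3: (s & r) & ~r is false.
        At w5: (s & r) & ~r is false.
        At w6: (s & r) & ~r is false.
      So <>((s & r) & ~r) is false at w5.
Satisfying worlds: none.

0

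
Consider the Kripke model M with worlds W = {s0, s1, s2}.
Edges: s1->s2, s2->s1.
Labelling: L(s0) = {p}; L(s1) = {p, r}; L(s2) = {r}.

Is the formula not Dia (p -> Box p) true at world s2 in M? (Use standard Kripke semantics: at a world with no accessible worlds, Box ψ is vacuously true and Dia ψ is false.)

Yes

Recall that Box ψ holds at a world iff ψ holds at every accessible world, and Dia ψ holds iff ψ holds at some accessible world.
At s2: Dia (p -> Box p) is false, so not Dia (p -> Box p) is true.
  At s2: Dia (p -> Box p) requires p -> Box p at some successor in {s1}.
    At s1: p -> Box p is false.
  So Dia (p -> Box p) is false at s2.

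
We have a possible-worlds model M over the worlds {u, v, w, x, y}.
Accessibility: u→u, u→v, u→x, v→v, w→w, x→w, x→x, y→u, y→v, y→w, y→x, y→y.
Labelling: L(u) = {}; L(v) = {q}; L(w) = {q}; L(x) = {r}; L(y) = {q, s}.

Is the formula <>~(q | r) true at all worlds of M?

No

Let φ = <>~(q | r). Evaluate φ at each world:
  u (successors {u, v, x}): φ is true.
  v (successors {v}): φ is false.
  w (successors {w}): φ is false.
  x (successors {w, x}): φ is false.
  y (successors {u, v, w, x, y}): φ is true.
Detail at v (counterexample):
  At v: <>~(q | r) requires ~(q | r) at some successor in {v}.
    At v: ~(q | r) is false.
  So <>~(q | r) is false at v.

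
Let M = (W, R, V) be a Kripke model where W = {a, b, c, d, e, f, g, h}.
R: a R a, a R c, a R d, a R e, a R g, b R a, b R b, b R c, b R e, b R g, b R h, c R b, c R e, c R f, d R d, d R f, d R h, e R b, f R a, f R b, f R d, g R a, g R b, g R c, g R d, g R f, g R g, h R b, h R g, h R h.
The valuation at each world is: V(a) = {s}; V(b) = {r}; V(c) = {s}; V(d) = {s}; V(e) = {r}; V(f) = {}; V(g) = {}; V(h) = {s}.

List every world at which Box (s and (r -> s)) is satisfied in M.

none

Recall that Box ψ holds at a world iff ψ holds at every accessible world, and Dia ψ holds iff ψ holds at some accessible world.
Let φ = Box (s and (r -> s)). Evaluate φ at each world:
  a (successors {a, c, d, e, g}): φ is false.
  b (successors {a, b, c, e, g, h}): φ is false.
  c (successors {b, e, f}): φ is false.
  d (successors {d, f, h}): φ is false.
  e (successors {b}): φ is false.
  f (successors {a, b, d}): φ is false.
  g (successors {a, b, c, d, f, g}): φ is false.
  h (successors {b, g, h}): φ is false.
For instance, at h:
  At h: Box (s and (r -> s)) requires s and (r -> s) at every successor {b, g, h}.
    s and (r -> s) fails at b, so Box (s and (r -> s)) is false at h.
Satisfying worlds: none.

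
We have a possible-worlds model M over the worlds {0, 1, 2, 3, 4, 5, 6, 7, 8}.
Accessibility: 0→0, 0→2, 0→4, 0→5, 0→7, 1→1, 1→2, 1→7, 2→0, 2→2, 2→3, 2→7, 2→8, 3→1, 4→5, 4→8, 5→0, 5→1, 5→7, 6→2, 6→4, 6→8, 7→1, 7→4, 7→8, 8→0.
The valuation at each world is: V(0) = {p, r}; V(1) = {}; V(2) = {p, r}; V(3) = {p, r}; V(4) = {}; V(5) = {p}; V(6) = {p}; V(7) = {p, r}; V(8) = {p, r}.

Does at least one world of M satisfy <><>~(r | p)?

Let φ = <><>~(r | p). Evaluate φ at each world:
  0 (successors {0, 2, 4, 5, 7}): φ is true.
  1 (successors {1, 2, 7}): φ is true.
  2 (successors {0, 2, 3, 7, 8}): φ is true.
  3 (successors {1}): φ is true.
  4 (successors {5, 8}): φ is true.
  5 (successors {0, 1, 7}): φ is true.
  6 (successors {2, 4, 8}): φ is false.
  7 (successors {1, 4, 8}): φ is true.
  8 (successors {0}): φ is true.
Detail at 0 (witness):
  At 0: <><>~(r | p) requires <>~(r | p) at some successor in {0, 2, 4, 5, 7}.
    <>~(r | p) holds at 0, so <><>~(r | p) is true at 0.
      At 0: <>~(r | p) requires ~(r | p) at some successor in {0, 2, 4, 5, 7}.
        ~(r | p) holds at 4, so <>~(r | p) is true at 0.

Yes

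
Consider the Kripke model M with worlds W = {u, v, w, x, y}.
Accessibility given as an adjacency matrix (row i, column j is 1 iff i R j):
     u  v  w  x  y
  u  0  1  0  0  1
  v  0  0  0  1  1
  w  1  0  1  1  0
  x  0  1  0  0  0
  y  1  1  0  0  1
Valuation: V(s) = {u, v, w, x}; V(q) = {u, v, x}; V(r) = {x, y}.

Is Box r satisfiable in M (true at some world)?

Recall that Box ψ holds at a world iff ψ holds at every accessible world, and Dia ψ holds iff ψ holds at some accessible world.
Let φ = Box r. Evaluate φ at each world:
  u (successors {v, y}): φ is false.
  v (successors {x, y}): φ is true.
  w (successors {u, w, x}): φ is false.
  x (successors {v}): φ is false.
  y (successors {u, v, y}): φ is false.
Detail at v (witness):
  At v: Box r requires r at every successor {x, y}.
    At x: r is true.
    At y: r is true.
  So Box r is true at v.

Yes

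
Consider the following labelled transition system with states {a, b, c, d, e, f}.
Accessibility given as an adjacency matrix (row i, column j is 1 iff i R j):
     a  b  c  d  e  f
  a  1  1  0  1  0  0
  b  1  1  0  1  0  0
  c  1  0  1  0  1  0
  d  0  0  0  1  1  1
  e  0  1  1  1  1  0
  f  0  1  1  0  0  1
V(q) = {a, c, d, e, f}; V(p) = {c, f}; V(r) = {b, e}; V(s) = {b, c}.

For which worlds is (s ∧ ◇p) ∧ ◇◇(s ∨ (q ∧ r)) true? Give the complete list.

Let φ = (s ∧ ◇p) ∧ ◇◇(s ∨ (q ∧ r)). Evaluate φ at each world:
  a (successors {a, b, d}): φ is false.
  b (successors {a, b, d}): φ is false.
  c (successors {a, c, e}): φ is true.
  d (successors {d, e, f}): φ is false.
  e (successors {b, c, d, e}): φ is false.
  f (successors {b, c, f}): φ is false.
For instance, at b:
  At b: s ∧ ◇p is false, ◇◇(s ∨ (q ∧ r)) is true, so (s ∧ ◇p) ∧ ◇◇(s ∨ (q ∧ r)) is false.
    At b: s is true, ◇p is false, so s ∧ ◇p is false.
      At b: ◇p requires p at some successor in {a, b, d}.
        At a: p is false.
        At b: p is false.
        At d: p is false.
      So ◇p is false at b.
    At b: ◇◇(s ∨ (q ∧ r)) requires ◇(s ∨ (q ∧ r)) at some successor in {a, b, d}.
      ◇(s ∨ (q ∧ r)) holds at a, so ◇◇(s ∨ (q ∧ r)) is true at b.
Satisfying worlds: {c}

c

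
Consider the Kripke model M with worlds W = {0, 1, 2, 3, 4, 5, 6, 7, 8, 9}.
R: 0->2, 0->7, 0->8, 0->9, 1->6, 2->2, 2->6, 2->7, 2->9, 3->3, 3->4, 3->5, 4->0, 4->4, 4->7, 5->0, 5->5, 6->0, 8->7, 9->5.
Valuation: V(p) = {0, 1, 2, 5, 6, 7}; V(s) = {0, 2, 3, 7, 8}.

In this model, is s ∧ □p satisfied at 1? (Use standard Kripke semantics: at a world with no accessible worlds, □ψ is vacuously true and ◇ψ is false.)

At 1: s is false, □p is true, so s ∧ □p is false.
  At 1: □p requires p at every successor {6}.
    At 6: p is true.
  So □p is true at 1.

No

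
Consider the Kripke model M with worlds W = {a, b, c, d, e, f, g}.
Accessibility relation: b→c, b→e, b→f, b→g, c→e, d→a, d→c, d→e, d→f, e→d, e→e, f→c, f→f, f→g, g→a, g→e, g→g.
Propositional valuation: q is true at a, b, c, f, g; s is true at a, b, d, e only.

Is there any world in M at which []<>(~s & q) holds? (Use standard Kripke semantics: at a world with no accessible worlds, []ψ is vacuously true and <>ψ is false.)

Yes

Recall that []ψ holds at a world iff ψ holds at every accessible world, and <>ψ holds iff ψ holds at some accessible world.
Let φ = []<>(~s & q). Evaluate φ at each world:
  a (successors ∅): φ is true.
  b (successors {c, e, f, g}): φ is false.
  c (successors {e}): φ is false.
  d (successors {a, c, e, f}): φ is false.
  e (successors {d, e}): φ is false.
  f (successors {c, f, g}): φ is false.
  g (successors {a, e, g}): φ is false.
Detail at a (witness):
  At a: no accessible worlds, so []<>(~s & q) holds vacuously.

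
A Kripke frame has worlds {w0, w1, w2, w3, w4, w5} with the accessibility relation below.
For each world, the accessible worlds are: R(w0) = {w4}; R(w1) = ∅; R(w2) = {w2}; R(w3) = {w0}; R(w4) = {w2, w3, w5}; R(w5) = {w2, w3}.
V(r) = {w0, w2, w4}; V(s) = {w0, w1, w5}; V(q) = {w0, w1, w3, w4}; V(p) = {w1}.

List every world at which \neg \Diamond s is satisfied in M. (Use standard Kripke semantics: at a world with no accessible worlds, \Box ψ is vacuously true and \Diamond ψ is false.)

w0, w1, w2, w5

Let φ = \neg \Diamond s. Evaluate φ at each world:
  w0 (successors {w4}): φ is true.
  w1 (successors ∅): φ is true.
  w2 (successors {w2}): φ is true.
  w3 (successors {w0}): φ is false.
  w4 (successors {w2, w3, w5}): φ is false.
  w5 (successors {w2, w3}): φ is true.
For instance, at w0:
  At w0: \Diamond s is false, so \neg \Diamond s is true.
    At w0: \Diamond s requires s at some successor in {w4}.
      At w4: s is false.
    So \Diamond s is false at w0.
Satisfying worlds: {w0, w1, w2, w5}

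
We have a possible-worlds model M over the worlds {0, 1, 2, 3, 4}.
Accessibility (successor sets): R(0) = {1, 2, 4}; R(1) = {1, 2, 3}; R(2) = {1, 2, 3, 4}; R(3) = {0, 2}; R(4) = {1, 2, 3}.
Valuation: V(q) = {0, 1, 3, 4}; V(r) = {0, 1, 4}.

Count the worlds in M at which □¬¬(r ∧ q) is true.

Let φ = □¬¬(r ∧ q). Evaluate φ at each world:
  0 (successors {1, 2, 4}): φ is false.
  1 (successors {1, 2, 3}): φ is false.
  2 (successors {1, 2, 3, 4}): φ is false.
  3 (successors {0, 2}): φ is false.
  4 (successors {1, 2, 3}): φ is false.
For instance, at 1:
  At 1: □¬¬(r ∧ q) requires ¬¬(r ∧ q) at every successor {1, 2, 3}.
    ¬¬(r ∧ q) fails at 2, so □¬¬(r ∧ q) is false at 1.
Satisfying worlds: none.

0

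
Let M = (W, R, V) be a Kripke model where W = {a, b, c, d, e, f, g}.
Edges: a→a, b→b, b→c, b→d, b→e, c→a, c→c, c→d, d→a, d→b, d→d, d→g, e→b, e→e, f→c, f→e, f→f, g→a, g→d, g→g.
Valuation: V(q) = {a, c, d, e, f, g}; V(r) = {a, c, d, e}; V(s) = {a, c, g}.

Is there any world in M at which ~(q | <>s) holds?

No

Let φ = ~(q | <>s). Evaluate φ at each world:
  a (successors {a}): φ is false.
  b (successors {b, c, d, e}): φ is false.
  c (successors {a, c, d}): φ is false.
  d (successors {a, b, d, g}): φ is false.
  e (successors {b, e}): φ is false.
  f (successors {c, e, f}): φ is false.
  g (successors {a, d, g}): φ is false.
For instance, at g:
  At g: q | <>s is true, so ~(q | <>s) is false.
    At g: q is true, <>s is true, so q | <>s is true.
      At g: <>s requires s at some successor in {a, d, g}.
        s holds at a, so <>s is true at g.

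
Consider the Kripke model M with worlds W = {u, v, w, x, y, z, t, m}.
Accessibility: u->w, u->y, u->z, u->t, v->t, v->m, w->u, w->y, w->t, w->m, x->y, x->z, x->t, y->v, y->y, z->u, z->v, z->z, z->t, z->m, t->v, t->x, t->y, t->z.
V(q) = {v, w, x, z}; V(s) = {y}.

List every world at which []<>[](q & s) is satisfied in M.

m

Let φ = []<>[](q & s). Evaluate φ at each world:
  u (successors {w, y, z, t}): φ is false.
  v (successors {t, m}): φ is false.
  w (successors {u, y, t, m}): φ is false.
  x (successors {y, z, t}): φ is false.
  y (successors {v, y}): φ is false.
  z (successors {u, v, z, t, m}): φ is false.
  t (successors {v, x, y, z}): φ is false.
  m (successors ∅): φ is true.
For instance, at w:
  At w: []<>[](q & s) requires <>[](q & s) at every successor {u, y, t, m}.
    <>[](q & s) fails at u, so []<>[](q & s) is false at w.
      At u: <>[](q & s) requires [](q & s) at some successor in {w, y, z, t}.
        At w: [](q & s) is false.
        At y: [](q & s) is false.
        At z: [](q & s) is false.
        At t: [](q & s) is false.
      So <>[](q & s) is false at u.
Satisfying worlds: {m}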